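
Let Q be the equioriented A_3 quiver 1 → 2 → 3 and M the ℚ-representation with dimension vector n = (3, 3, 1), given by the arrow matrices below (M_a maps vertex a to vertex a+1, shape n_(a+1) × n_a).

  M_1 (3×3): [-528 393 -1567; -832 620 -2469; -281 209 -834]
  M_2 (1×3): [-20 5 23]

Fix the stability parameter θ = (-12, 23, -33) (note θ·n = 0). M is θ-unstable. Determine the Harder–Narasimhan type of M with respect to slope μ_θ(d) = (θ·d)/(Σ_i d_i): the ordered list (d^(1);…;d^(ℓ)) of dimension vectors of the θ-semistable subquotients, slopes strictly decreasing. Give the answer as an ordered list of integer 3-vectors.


Interval decomposition of M: I[1,2]^2, I[1,3].
HN type (ℓ=3): μ^(1)=23; μ^(2)=-5; μ^(3)=-12

((0, 2, 0); (0, 1, 1); (3, 0, 0))


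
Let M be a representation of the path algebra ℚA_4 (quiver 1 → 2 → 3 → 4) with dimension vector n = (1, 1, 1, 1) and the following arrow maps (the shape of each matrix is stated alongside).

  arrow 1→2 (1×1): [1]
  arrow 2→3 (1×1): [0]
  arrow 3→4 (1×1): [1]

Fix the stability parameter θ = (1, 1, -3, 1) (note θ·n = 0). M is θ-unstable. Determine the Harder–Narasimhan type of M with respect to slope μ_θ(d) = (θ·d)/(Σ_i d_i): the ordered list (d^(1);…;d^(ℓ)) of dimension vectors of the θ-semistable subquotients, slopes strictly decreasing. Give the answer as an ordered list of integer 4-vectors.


Barcode: M ≅ I[1,2], I[3,4]. HN layers by μ_θ (2 steps, strictly decreasing):
  μ^(1)=1; μ^(2)=-3

((1, 1, 0, 1); (0, 0, 1, 0))


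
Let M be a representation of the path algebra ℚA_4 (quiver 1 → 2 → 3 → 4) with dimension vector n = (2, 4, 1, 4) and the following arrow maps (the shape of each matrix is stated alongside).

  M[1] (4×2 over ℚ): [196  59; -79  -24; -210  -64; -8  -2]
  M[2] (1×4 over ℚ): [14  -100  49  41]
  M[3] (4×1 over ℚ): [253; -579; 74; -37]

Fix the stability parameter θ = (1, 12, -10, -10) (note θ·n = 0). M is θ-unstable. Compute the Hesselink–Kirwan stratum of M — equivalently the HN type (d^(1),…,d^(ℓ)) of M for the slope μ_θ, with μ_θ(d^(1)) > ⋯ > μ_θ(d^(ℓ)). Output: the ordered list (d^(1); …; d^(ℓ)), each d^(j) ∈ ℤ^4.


Barcode: M ≅ I[1,2], I[1,4], I[2,2]^2, I[4,4]^3. HN layers by μ_θ (4 steps, strictly decreasing):
  μ^(1)=12; μ^(2)=1; μ^(3)=-7/4; μ^(4)=-10

((0, 3, 0, 0); (1, 0, 0, 0); (1, 1, 1, 1); (0, 0, 0, 3))


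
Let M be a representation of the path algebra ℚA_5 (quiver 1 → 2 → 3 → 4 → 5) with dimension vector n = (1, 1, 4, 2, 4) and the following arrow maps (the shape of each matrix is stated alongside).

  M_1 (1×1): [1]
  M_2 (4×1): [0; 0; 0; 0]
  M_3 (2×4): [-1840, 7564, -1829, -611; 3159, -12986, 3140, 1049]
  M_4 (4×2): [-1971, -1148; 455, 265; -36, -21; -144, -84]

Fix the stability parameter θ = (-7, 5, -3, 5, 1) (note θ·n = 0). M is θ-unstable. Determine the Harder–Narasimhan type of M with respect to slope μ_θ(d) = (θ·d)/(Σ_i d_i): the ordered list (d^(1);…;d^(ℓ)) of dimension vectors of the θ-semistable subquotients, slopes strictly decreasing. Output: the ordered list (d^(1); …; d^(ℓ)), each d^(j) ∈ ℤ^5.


Interval decomposition of M: I[1,2], I[3,3]^2, I[3,5]^2, I[5,5]^2.
HN type (ℓ=5): μ^(1)=5; μ^(2)=3; μ^(3)=1; μ^(4)=-3; μ^(5)=-7

((0, 1, 0, 0, 0); (0, 0, 0, 2, 2); (0, 0, 0, 0, 2); (0, 0, 4, 0, 0); (1, 0, 0, 0, 0))


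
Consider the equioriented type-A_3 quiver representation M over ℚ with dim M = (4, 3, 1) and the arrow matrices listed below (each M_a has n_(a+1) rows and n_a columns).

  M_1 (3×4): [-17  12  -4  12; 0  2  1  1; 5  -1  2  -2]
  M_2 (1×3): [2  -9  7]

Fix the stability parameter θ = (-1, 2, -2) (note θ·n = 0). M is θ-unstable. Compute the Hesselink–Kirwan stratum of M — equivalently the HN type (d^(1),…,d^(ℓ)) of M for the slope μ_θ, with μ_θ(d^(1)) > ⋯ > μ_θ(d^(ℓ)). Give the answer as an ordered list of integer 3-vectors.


Via rank(M_{q-1}∘⋯∘M_p): M ≅ I[1,1], I[1,2]^2, I[1,3].
μ_θ-semistable layers: μ^(1)=2; μ^(2)=0; μ^(3)=-1

((0, 2, 0); (0, 1, 1); (4, 0, 0))


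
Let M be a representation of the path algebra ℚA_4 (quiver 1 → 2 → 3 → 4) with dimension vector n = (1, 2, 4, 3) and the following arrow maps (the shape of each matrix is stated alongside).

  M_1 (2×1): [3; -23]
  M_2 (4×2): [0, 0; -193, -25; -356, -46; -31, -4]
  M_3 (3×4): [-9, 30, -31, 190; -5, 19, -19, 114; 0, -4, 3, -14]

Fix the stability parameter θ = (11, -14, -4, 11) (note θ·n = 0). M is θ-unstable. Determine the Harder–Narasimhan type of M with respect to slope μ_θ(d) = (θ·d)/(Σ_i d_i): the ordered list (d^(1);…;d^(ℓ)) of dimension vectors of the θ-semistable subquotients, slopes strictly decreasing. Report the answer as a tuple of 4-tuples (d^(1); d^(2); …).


Interval decomposition of M: I[1,3], I[2,4], I[3,4]^2.
HN type (ℓ=4): μ^(1)=11; μ^(2)=-7/3; μ^(3)=-4; μ^(4)=-14

((0, 0, 0, 3); (1, 1, 1, 0); (0, 0, 3, 0); (0, 1, 0, 0))


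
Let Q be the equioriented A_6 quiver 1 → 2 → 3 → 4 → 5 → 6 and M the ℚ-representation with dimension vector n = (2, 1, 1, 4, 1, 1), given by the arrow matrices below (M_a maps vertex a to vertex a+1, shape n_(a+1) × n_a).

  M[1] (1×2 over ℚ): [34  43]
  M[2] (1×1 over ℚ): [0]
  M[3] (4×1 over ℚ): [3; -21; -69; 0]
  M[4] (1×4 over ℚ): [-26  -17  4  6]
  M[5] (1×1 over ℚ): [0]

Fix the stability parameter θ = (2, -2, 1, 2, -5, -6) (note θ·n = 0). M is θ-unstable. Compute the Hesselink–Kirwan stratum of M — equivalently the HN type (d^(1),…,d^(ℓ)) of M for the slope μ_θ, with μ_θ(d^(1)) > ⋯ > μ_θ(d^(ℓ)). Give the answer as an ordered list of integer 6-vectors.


Barcode: M ≅ I[1,1], I[1,2], I[3,5], I[4,4]^3, I[6,6]. HN layers by μ_θ (4 steps, strictly decreasing):
  μ^(1)=2; μ^(2)=0; μ^(3)=-2/3; μ^(4)=-6

((1, 0, 0, 3, 0, 0); (1, 1, 0, 0, 0, 0); (0, 0, 1, 1, 1, 0); (0, 0, 0, 0, 0, 1))


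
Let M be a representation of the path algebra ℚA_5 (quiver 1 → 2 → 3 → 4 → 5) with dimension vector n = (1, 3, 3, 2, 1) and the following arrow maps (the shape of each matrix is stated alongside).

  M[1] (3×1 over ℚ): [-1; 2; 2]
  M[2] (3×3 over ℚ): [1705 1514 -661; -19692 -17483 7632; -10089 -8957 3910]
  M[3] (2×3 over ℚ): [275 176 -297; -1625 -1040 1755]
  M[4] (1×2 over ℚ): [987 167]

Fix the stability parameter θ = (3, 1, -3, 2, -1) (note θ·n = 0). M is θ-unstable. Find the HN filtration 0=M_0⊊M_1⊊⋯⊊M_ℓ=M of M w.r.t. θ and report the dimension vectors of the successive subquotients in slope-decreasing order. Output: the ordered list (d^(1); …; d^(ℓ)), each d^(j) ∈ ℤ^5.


Interval decomposition of M: I[1,3], I[2,3], I[2,5], I[4,4].
HN type (ℓ=4): μ^(1)=2; μ^(2)=1/2; μ^(3)=1/3; μ^(4)=-1

((0, 0, 0, 1, 0); (0, 0, 0, 1, 1); (1, 1, 1, 0, 0); (0, 2, 2, 0, 0))


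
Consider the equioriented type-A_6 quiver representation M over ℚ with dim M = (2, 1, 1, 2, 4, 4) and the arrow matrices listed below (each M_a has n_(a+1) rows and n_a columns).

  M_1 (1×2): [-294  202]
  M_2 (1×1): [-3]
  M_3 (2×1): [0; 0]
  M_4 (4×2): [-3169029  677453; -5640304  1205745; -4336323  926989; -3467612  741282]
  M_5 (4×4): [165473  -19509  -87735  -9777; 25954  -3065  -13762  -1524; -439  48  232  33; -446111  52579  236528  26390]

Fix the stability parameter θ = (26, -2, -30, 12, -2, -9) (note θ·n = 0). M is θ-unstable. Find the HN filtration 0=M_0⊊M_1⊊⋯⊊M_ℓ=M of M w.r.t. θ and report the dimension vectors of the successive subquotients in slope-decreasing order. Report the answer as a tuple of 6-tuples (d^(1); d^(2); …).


Via rank(M_{q-1}∘⋯∘M_p): M ≅ I[1,1], I[1,3], I[4,6]^2, I[5,6]^2.
μ_θ-semistable layers: μ^(1)=26; μ^(2)=1/3; μ^(3)=-2; μ^(4)=-11/2

((1, 0, 0, 0, 0, 0); (0, 0, 0, 2, 2, 2); (1, 1, 1, 0, 0, 0); (0, 0, 0, 0, 2, 2))


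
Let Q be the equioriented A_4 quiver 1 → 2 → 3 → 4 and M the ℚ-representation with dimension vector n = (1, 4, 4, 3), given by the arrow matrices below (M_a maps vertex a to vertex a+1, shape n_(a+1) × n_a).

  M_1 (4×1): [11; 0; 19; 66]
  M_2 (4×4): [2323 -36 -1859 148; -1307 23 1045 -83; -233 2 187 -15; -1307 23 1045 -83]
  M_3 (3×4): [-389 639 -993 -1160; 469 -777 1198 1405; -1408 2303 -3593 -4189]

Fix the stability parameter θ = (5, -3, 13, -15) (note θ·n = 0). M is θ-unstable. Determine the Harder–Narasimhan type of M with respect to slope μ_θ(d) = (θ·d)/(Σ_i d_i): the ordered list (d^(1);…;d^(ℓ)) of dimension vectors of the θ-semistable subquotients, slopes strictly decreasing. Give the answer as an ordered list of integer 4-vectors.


Interval decomposition of M: I[1,2], I[2,4]^3, I[3,3].
HN type (ℓ=4): μ^(1)=13; μ^(2)=1; μ^(3)=-1; μ^(4)=-3

((0, 0, 1, 0); (1, 1, 0, 0); (0, 0, 3, 3); (0, 3, 0, 0))


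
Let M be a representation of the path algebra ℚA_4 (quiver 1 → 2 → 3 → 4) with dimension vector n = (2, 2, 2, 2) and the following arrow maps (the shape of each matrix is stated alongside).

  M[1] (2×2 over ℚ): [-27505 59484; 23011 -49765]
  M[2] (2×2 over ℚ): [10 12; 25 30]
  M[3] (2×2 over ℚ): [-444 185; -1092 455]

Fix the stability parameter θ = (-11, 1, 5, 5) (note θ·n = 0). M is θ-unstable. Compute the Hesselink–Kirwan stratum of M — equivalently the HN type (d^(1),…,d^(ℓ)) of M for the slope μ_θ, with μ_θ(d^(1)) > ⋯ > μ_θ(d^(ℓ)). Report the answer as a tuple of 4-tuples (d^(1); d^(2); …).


Barcode: M ≅ I[1,2], I[1,4], I[3,3], I[4,4]. HN layers by μ_θ (3 steps, strictly decreasing):
  μ^(1)=5; μ^(2)=1; μ^(3)=-11

((0, 0, 2, 2); (0, 2, 0, 0); (2, 0, 0, 0))


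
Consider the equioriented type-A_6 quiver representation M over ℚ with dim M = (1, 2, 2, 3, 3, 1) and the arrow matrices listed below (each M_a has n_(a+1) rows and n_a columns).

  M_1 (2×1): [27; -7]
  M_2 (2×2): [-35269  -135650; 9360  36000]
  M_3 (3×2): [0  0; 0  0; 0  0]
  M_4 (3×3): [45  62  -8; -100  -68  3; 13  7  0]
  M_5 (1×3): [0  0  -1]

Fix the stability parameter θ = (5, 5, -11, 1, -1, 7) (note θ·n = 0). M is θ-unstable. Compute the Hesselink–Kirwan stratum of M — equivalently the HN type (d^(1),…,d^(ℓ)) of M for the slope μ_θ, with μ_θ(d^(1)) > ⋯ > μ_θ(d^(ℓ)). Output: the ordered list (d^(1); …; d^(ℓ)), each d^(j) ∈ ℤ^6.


Barcode: M ≅ I[1,3], I[2,2], I[3,3], I[4,5]^2, I[4,6]. HN layers by μ_θ (5 steps, strictly decreasing):
  μ^(1)=7; μ^(2)=5; μ^(3)=0; μ^(4)=-1/3; μ^(5)=-11

((0, 0, 0, 0, 0, 1); (0, 1, 0, 0, 0, 0); (0, 0, 0, 3, 3, 0); (1, 1, 1, 0, 0, 0); (0, 0, 1, 0, 0, 0))


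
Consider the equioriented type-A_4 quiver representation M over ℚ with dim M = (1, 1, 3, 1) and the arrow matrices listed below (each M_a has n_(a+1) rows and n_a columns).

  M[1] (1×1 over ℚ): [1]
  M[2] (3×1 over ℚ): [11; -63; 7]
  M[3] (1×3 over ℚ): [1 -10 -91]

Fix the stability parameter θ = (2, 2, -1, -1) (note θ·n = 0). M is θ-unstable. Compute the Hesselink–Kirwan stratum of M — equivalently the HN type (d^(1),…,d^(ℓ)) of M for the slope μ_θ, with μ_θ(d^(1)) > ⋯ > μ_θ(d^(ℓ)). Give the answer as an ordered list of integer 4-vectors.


Via rank(M_{q-1}∘⋯∘M_p): M ≅ I[1,4], I[3,3]^2.
μ_θ-semistable layers: μ^(1)=1/2; μ^(2)=-1

((1, 1, 1, 1); (0, 0, 2, 0))


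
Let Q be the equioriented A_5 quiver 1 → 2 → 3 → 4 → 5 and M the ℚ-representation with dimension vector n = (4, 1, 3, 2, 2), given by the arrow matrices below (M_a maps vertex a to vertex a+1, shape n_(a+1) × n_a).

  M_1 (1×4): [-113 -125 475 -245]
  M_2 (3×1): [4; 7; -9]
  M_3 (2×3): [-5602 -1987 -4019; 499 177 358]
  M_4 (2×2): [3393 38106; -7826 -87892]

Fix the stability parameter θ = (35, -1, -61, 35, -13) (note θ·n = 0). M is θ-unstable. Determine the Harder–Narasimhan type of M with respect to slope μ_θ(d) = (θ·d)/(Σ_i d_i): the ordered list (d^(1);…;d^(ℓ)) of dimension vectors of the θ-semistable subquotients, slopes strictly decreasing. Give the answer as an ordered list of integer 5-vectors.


Via rank(M_{q-1}∘⋯∘M_p): M ≅ I[1,1]^3, I[1,4], I[3,3], I[3,5], I[5,5].
μ_θ-semistable layers: μ^(1)=35; μ^(2)=11; μ^(3)=-9; μ^(4)=-13; μ^(5)=-61

((3, 0, 0, 1, 0); (0, 0, 0, 1, 1); (1, 1, 1, 0, 0); (0, 0, 0, 0, 1); (0, 0, 2, 0, 0))


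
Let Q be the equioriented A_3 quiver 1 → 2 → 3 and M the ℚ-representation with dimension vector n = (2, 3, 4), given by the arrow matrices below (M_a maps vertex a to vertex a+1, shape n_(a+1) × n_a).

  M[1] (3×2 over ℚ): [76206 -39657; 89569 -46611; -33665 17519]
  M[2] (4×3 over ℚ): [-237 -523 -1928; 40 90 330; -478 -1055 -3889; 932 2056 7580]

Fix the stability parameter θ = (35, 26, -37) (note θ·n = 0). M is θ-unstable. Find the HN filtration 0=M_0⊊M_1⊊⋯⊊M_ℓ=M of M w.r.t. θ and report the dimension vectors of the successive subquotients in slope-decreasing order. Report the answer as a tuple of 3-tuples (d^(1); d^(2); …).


Barcode: M ≅ I[1,2], I[1,3], I[2,3], I[3,3]^2. HN layers by μ_θ (4 steps, strictly decreasing):
  μ^(1)=61/2; μ^(2)=8; μ^(3)=-11/2; μ^(4)=-37

((1, 1, 0); (1, 1, 1); (0, 1, 1); (0, 0, 2))


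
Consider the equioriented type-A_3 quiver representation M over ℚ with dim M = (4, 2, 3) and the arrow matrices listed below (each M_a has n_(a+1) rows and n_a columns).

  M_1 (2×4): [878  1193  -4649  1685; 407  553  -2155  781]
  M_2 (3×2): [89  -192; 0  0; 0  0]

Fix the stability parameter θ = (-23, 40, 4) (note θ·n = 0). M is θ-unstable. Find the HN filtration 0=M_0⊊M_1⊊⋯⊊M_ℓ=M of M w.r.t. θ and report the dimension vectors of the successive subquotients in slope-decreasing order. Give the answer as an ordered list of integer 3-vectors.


Barcode: M ≅ I[1,1]^2, I[1,2], I[1,3], I[3,3]^2. HN layers by μ_θ (4 steps, strictly decreasing):
  μ^(1)=40; μ^(2)=22; μ^(3)=4; μ^(4)=-23

((0, 1, 0); (0, 1, 1); (0, 0, 2); (4, 0, 0))


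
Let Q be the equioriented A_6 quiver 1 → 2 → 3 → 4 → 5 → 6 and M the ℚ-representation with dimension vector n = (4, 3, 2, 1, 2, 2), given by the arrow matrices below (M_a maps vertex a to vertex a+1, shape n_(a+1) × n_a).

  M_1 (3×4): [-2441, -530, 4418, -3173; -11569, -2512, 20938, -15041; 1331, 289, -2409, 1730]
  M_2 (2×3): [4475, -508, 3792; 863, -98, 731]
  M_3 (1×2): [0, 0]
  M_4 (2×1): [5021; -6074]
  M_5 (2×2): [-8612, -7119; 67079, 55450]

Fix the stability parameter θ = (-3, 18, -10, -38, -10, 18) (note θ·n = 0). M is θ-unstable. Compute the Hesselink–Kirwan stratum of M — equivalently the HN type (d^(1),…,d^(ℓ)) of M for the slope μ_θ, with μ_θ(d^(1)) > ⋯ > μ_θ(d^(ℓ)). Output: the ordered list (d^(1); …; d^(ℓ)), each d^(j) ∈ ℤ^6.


Barcode: M ≅ I[1,1], I[1,2], I[1,3]^2, I[4,6], I[5,6]. HN layers by μ_θ (5 steps, strictly decreasing):
  μ^(1)=18; μ^(2)=4; μ^(3)=-3; μ^(4)=-10; μ^(5)=-38

((0, 1, 0, 0, 0, 2); (0, 2, 2, 0, 0, 0); (4, 0, 0, 0, 0, 0); (0, 0, 0, 0, 2, 0); (0, 0, 0, 1, 0, 0))


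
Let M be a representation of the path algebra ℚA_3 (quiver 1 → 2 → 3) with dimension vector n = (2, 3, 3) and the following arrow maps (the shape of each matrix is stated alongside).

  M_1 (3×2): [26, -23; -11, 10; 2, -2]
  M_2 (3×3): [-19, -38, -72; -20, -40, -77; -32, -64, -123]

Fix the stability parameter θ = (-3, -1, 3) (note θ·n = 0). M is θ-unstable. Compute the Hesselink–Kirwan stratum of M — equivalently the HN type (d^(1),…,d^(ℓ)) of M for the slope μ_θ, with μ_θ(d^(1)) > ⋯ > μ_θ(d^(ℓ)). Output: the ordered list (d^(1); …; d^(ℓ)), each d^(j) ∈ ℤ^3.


Interval decomposition of M: I[1,3]^2, I[2,2], I[3,3].
HN type (ℓ=3): μ^(1)=3; μ^(2)=-1; μ^(3)=-3

((0, 0, 3); (0, 3, 0); (2, 0, 0))


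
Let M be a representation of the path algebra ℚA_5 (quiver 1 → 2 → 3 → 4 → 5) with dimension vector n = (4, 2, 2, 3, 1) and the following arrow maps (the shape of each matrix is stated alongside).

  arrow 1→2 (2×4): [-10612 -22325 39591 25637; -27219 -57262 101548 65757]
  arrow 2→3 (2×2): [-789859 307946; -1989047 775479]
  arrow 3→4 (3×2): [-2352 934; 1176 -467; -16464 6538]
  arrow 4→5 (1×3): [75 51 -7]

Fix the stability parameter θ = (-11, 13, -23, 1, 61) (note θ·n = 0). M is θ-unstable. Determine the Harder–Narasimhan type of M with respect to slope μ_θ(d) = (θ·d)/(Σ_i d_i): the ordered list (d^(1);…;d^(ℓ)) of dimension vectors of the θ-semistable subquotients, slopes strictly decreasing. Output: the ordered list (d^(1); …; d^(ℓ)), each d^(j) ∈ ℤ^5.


Interval decomposition of M: I[1,1]^2, I[1,3], I[1,5], I[4,4]^2.
HN type (ℓ=4): μ^(1)=61; μ^(2)=1; μ^(3)=-5; μ^(4)=-11

((0, 0, 0, 0, 1); (0, 0, 0, 3, 0); (0, 2, 2, 0, 0); (4, 0, 0, 0, 0))


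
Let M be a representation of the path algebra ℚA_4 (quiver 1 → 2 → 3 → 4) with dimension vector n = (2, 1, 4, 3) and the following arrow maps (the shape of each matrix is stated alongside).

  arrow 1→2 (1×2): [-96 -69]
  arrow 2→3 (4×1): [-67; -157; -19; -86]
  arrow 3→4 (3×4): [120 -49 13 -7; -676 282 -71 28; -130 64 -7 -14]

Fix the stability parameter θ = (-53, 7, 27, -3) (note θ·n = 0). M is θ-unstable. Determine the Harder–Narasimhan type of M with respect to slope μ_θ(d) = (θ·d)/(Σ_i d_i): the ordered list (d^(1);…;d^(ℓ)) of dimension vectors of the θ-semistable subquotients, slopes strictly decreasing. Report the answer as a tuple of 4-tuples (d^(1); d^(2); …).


Via rank(M_{q-1}∘⋯∘M_p): M ≅ I[1,1], I[1,4], I[3,3], I[3,4]^2.
μ_θ-semistable layers: μ^(1)=27; μ^(2)=12; μ^(3)=7; μ^(4)=-53

((0, 0, 1, 0); (0, 0, 3, 3); (0, 1, 0, 0); (2, 0, 0, 0))


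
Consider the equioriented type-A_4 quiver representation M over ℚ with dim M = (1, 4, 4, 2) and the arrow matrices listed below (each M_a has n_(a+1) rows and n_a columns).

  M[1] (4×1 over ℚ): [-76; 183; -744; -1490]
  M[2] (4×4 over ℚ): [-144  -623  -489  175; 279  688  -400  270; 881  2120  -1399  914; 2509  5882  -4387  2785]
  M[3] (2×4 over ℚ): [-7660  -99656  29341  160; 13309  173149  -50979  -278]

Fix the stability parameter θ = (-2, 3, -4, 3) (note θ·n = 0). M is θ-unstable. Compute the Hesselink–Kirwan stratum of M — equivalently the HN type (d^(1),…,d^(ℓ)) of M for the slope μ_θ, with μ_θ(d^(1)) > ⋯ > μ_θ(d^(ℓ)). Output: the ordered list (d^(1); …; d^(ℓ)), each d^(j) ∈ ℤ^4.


Interval decomposition of M: I[1,4], I[2,3]^2, I[2,4].
HN type (ℓ=3): μ^(1)=3; μ^(2)=-1/2; μ^(3)=-2

((0, 0, 0, 2); (0, 4, 4, 0); (1, 0, 0, 0))


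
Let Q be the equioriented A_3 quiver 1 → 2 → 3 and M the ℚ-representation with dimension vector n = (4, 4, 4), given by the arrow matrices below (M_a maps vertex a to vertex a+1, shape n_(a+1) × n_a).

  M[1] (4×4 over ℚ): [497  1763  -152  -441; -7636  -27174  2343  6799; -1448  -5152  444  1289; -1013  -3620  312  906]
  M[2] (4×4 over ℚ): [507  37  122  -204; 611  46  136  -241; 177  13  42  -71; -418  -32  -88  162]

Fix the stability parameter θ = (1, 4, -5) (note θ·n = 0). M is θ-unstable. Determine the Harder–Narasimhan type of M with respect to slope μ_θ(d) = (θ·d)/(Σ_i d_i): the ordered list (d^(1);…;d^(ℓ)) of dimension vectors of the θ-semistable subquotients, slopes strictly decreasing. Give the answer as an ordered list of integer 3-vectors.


Via rank(M_{q-1}∘⋯∘M_p): M ≅ I[1,2], I[1,3]^3, I[3,3].
μ_θ-semistable layers: μ^(1)=4; μ^(2)=1; μ^(3)=0; μ^(4)=-5

((0, 1, 0); (1, 0, 0); (3, 3, 3); (0, 0, 1))


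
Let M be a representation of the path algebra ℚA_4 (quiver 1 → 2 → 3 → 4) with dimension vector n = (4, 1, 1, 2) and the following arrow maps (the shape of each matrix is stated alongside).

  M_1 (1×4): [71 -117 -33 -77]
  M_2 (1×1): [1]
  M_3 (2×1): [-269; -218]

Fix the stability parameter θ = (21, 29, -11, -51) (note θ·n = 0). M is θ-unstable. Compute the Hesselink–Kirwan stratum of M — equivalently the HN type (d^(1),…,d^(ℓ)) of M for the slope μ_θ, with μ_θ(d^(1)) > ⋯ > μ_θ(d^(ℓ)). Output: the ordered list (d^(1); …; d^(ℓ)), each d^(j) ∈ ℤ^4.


Interval decomposition of M: I[1,1]^3, I[1,4], I[4,4].
HN type (ℓ=3): μ^(1)=21; μ^(2)=-3; μ^(3)=-51

((3, 0, 0, 0); (1, 1, 1, 1); (0, 0, 0, 1))


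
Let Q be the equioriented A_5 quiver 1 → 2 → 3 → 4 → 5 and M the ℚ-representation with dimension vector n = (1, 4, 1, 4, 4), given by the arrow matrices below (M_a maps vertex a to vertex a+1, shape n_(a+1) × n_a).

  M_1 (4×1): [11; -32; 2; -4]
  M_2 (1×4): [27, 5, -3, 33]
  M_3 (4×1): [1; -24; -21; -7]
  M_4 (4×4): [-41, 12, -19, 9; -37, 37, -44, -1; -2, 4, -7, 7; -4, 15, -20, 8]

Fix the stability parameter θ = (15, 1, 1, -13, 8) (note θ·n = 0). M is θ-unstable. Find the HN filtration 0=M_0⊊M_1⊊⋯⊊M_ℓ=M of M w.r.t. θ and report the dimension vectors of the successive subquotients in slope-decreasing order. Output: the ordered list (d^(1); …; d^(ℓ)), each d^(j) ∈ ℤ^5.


Barcode: M ≅ I[1,5], I[2,2]^3, I[4,5]^3. HN layers by μ_θ (3 steps, strictly decreasing):
  μ^(1)=8; μ^(2)=1; μ^(3)=-13

((0, 0, 0, 0, 4); (1, 4, 1, 1, 0); (0, 0, 0, 3, 0))


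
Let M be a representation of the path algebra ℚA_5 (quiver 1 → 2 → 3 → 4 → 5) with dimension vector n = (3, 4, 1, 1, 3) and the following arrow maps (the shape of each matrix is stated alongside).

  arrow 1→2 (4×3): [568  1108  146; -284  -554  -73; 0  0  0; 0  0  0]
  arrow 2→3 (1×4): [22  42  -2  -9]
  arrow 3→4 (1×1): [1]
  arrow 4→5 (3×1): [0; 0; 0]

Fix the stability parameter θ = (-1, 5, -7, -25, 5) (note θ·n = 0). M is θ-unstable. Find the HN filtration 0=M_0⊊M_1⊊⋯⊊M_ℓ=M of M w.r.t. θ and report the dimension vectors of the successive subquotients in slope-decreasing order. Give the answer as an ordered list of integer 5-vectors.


Barcode: M ≅ I[1,1]^2, I[1,4], I[2,2]^3, I[5,5]^3. HN layers by μ_θ (3 steps, strictly decreasing):
  μ^(1)=5; μ^(2)=-1; μ^(3)=-7

((0, 3, 0, 0, 3); (2, 0, 0, 0, 0); (1, 1, 1, 1, 0))


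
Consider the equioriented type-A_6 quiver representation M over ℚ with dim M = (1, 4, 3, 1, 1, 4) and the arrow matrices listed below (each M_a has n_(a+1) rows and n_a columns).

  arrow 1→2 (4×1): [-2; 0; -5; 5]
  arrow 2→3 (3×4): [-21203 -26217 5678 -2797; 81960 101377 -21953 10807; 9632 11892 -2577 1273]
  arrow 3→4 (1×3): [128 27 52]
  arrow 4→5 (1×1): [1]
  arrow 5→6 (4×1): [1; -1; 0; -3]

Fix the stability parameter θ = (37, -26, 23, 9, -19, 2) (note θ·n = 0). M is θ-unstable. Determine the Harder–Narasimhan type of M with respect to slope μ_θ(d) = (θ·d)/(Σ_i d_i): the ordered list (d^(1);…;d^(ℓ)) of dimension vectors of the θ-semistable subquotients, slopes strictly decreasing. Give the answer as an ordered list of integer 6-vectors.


Via rank(M_{q-1}∘⋯∘M_p): M ≅ I[1,3], I[2,2], I[2,3], I[2,6], I[6,6]^3.
μ_θ-semistable layers: μ^(1)=23; μ^(2)=11/2; μ^(3)=15/4; μ^(4)=2; μ^(5)=-26

((0, 0, 2, 0, 0, 0); (1, 1, 0, 0, 0, 0); (0, 0, 1, 1, 1, 1); (0, 0, 0, 0, 0, 3); (0, 3, 0, 0, 0, 0))


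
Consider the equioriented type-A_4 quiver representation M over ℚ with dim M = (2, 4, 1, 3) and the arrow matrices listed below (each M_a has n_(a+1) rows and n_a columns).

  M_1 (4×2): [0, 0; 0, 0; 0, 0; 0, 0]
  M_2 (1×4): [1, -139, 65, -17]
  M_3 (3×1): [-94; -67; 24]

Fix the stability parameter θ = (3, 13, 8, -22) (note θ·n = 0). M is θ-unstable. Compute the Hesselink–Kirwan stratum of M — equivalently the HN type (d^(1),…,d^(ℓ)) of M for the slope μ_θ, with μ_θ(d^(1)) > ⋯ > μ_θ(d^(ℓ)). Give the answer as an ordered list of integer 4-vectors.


Via rank(M_{q-1}∘⋯∘M_p): M ≅ I[1,1]^2, I[2,2]^3, I[2,4], I[4,4]^2.
μ_θ-semistable layers: μ^(1)=13; μ^(2)=3; μ^(3)=-1/3; μ^(4)=-22

((0, 3, 0, 0); (2, 0, 0, 0); (0, 1, 1, 1); (0, 0, 0, 2))


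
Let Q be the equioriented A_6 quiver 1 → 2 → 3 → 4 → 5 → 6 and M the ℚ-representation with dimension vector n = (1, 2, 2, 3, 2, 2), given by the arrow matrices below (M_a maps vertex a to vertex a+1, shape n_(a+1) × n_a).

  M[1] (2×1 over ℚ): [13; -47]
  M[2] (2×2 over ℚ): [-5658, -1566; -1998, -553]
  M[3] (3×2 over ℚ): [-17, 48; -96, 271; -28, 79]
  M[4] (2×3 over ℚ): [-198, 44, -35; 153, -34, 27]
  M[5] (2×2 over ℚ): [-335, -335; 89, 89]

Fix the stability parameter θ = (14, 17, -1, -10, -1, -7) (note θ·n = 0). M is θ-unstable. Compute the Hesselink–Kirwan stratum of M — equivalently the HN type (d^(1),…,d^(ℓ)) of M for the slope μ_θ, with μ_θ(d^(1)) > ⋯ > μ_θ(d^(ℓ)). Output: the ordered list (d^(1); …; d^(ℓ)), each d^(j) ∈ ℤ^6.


Barcode: M ≅ I[1,6], I[2,5], I[4,4], I[6,6]. HN layers by μ_θ (4 steps, strictly decreasing):
  μ^(1)=2; μ^(2)=5/4; μ^(3)=-7; μ^(4)=-10

((1, 1, 1, 1, 1, 1); (0, 1, 1, 1, 1, 0); (0, 0, 0, 0, 0, 1); (0, 0, 0, 1, 0, 0))


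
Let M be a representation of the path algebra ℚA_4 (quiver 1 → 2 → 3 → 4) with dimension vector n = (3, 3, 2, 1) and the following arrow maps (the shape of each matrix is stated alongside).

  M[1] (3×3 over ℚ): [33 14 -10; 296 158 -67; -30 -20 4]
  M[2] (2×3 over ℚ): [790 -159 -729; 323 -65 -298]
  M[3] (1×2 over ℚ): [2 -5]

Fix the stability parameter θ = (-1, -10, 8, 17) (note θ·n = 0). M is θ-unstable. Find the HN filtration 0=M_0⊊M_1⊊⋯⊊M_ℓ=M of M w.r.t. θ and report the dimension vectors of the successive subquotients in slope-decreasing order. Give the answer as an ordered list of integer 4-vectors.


Barcode: M ≅ I[1,1], I[1,3], I[1,4], I[2,2]. HN layers by μ_θ (5 steps, strictly decreasing):
  μ^(1)=17; μ^(2)=8; μ^(3)=-1; μ^(4)=-11/2; μ^(5)=-10

((0, 0, 0, 1); (0, 0, 2, 0); (1, 0, 0, 0); (2, 2, 0, 0); (0, 1, 0, 0))


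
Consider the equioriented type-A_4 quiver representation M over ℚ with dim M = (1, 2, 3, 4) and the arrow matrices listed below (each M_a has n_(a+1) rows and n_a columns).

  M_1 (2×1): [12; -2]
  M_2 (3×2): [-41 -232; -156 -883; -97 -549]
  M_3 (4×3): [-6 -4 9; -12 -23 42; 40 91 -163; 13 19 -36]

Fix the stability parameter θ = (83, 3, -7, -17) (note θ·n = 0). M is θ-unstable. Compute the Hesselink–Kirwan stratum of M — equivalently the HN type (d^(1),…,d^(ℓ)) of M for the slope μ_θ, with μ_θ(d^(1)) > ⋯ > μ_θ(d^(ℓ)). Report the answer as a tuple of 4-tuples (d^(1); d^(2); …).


Via rank(M_{q-1}∘⋯∘M_p): M ≅ I[1,4], I[2,4], I[3,4], I[4,4].
μ_θ-semistable layers: μ^(1)=31/2; μ^(2)=-7; μ^(3)=-12; μ^(4)=-17

((1, 1, 1, 1); (0, 1, 1, 1); (0, 0, 1, 1); (0, 0, 0, 1))


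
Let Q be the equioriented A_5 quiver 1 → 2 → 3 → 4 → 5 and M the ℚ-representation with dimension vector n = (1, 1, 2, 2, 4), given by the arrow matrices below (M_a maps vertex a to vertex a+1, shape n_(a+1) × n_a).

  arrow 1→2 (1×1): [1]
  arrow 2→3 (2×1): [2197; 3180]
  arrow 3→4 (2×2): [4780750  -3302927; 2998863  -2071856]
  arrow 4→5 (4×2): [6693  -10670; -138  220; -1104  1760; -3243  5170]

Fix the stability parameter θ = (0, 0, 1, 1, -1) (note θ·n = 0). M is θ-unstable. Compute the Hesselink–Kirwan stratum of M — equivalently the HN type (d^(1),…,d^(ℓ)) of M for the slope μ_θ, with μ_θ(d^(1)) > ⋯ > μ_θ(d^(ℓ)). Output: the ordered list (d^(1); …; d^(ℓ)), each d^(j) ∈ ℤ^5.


Interval decomposition of M: I[1,4], I[3,5], I[5,5]^3.
HN type (ℓ=4): μ^(1)=1; μ^(2)=1/3; μ^(3)=0; μ^(4)=-1

((0, 0, 1, 1, 0); (0, 0, 1, 1, 1); (1, 1, 0, 0, 0); (0, 0, 0, 0, 3))


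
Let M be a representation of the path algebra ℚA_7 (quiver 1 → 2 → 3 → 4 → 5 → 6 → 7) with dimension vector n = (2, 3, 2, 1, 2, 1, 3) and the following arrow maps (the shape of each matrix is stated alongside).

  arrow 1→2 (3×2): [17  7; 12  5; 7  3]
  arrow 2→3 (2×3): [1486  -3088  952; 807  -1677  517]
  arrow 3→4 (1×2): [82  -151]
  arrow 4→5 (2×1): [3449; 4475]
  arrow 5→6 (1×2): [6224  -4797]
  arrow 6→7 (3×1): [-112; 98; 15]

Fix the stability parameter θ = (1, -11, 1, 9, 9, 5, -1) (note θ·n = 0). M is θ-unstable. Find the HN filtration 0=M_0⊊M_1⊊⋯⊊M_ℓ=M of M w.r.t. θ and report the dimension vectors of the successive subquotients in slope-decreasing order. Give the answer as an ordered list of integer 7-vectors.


Via rank(M_{q-1}∘⋯∘M_p): M ≅ I[1,3], I[1,7], I[2,2], I[5,5], I[7,7]^2.
μ_θ-semistable layers: μ^(1)=9; μ^(2)=11/2; μ^(3)=1; μ^(4)=-1; μ^(5)=-5; μ^(6)=-11

((0, 0, 0, 0, 1, 0, 0); (0, 0, 0, 1, 1, 1, 1); (0, 0, 2, 0, 0, 0, 0); (0, 0, 0, 0, 0, 0, 2); (2, 2, 0, 0, 0, 0, 0); (0, 1, 0, 0, 0, 0, 0))


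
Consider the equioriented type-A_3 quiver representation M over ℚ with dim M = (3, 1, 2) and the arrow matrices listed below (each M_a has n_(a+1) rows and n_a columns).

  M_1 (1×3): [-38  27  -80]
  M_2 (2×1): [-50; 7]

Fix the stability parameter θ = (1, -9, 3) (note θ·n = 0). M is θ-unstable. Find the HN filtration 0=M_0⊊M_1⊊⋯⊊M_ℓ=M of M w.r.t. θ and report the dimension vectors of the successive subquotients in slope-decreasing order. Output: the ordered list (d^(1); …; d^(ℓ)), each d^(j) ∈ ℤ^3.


Via rank(M_{q-1}∘⋯∘M_p): M ≅ I[1,1]^2, I[1,3], I[3,3].
μ_θ-semistable layers: μ^(1)=3; μ^(2)=1; μ^(3)=-4

((0, 0, 2); (2, 0, 0); (1, 1, 0))


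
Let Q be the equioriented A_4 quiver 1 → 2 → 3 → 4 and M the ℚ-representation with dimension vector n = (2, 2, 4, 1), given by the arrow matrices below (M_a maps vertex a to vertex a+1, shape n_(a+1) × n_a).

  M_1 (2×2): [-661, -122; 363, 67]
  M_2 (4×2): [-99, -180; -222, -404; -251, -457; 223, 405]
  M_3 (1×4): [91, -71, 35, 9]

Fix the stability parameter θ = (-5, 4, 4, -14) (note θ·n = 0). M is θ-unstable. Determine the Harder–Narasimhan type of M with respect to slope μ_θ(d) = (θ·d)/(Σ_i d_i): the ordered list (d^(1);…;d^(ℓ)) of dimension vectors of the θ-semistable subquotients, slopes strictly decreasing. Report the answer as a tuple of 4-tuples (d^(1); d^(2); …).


Via rank(M_{q-1}∘⋯∘M_p): M ≅ I[1,3], I[1,4], I[3,3]^2.
μ_θ-semistable layers: μ^(1)=4; μ^(2)=-2; μ^(3)=-5

((0, 1, 3, 0); (0, 1, 1, 1); (2, 0, 0, 0))


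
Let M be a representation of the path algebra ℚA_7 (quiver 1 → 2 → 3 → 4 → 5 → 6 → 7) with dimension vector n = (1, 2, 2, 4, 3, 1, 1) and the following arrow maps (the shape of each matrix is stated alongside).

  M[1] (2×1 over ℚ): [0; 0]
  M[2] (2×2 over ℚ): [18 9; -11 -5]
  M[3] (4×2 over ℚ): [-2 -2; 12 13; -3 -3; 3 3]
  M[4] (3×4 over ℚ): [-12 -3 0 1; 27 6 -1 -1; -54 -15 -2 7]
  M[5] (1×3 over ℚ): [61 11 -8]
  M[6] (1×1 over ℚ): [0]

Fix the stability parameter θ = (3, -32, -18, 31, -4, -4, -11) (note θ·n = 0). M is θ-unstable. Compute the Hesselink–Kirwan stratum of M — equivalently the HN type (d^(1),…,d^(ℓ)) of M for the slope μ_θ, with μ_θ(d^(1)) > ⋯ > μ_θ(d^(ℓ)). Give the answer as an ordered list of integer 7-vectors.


Barcode: M ≅ I[1,1], I[2,4], I[2,6], I[4,4], I[4,5], I[5,5], I[7,7]. HN layers by μ_θ (8 steps, strictly decreasing):
  μ^(1)=31; μ^(2)=27/2; μ^(3)=23/3; μ^(4)=3; μ^(5)=-4; μ^(6)=-11; μ^(7)=-18; μ^(8)=-32

((0, 0, 0, 2, 0, 0, 0); (0, 0, 0, 1, 1, 0, 0); (0, 0, 0, 1, 1, 1, 0); (1, 0, 0, 0, 0, 0, 0); (0, 0, 0, 0, 1, 0, 0); (0, 0, 0, 0, 0, 0, 1); (0, 0, 2, 0, 0, 0, 0); (0, 2, 0, 0, 0, 0, 0))


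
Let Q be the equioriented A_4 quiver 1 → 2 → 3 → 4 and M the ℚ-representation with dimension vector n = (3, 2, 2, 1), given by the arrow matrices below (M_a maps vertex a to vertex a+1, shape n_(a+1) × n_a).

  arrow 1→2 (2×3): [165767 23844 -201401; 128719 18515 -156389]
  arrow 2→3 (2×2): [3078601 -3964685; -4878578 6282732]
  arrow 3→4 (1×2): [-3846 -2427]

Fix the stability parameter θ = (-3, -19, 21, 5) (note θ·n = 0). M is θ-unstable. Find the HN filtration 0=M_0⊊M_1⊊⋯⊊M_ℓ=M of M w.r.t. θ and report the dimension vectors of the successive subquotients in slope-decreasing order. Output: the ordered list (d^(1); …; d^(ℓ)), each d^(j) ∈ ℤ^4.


Interval decomposition of M: I[1,1], I[1,3], I[1,4].
HN type (ℓ=4): μ^(1)=21; μ^(2)=13; μ^(3)=-3; μ^(4)=-11

((0, 0, 1, 0); (0, 0, 1, 1); (1, 0, 0, 0); (2, 2, 0, 0))


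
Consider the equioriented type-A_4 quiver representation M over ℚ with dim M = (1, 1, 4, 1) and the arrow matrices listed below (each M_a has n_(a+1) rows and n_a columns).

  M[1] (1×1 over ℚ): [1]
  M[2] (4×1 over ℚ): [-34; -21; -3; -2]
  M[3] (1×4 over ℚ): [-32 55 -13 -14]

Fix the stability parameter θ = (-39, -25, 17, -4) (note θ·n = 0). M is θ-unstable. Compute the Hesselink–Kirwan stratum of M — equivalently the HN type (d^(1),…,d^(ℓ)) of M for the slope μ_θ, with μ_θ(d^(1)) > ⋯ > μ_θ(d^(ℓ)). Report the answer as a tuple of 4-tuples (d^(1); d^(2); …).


Interval decomposition of M: I[1,3], I[3,3]^2, I[3,4].
HN type (ℓ=4): μ^(1)=17; μ^(2)=13/2; μ^(3)=-25; μ^(4)=-39

((0, 0, 3, 0); (0, 0, 1, 1); (0, 1, 0, 0); (1, 0, 0, 0))


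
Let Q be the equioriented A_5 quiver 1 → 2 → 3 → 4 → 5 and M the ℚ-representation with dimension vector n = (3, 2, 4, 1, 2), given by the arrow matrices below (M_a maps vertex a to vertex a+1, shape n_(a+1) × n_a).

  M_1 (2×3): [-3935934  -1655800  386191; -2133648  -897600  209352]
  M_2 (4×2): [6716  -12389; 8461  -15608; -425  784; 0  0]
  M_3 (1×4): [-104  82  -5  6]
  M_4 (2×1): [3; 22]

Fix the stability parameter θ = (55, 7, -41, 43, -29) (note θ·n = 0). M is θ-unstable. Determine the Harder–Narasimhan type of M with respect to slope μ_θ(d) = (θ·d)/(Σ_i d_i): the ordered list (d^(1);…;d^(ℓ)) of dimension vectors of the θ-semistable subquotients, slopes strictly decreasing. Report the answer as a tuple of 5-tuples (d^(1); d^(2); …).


Barcode: M ≅ I[1,1]^2, I[1,5], I[2,3], I[3,3]^2, I[5,5]. HN layers by μ_θ (5 steps, strictly decreasing):
  μ^(1)=55; μ^(2)=7; μ^(3)=-17; μ^(4)=-29; μ^(5)=-41

((2, 0, 0, 0, 0); (1, 1, 1, 1, 1); (0, 1, 1, 0, 0); (0, 0, 0, 0, 1); (0, 0, 2, 0, 0))


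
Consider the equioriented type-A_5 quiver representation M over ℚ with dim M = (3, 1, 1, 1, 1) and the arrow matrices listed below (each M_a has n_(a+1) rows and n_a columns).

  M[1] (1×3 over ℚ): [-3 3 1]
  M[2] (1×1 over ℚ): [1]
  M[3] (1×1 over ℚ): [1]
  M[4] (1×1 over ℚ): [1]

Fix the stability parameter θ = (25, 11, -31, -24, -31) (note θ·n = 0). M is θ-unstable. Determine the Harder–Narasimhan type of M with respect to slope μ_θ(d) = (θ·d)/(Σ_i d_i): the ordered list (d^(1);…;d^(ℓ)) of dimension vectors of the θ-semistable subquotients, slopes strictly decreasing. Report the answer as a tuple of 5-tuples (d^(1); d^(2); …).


Interval decomposition of M: I[1,1]^2, I[1,5].
HN type (ℓ=2): μ^(1)=25; μ^(2)=-10

((2, 0, 0, 0, 0); (1, 1, 1, 1, 1))


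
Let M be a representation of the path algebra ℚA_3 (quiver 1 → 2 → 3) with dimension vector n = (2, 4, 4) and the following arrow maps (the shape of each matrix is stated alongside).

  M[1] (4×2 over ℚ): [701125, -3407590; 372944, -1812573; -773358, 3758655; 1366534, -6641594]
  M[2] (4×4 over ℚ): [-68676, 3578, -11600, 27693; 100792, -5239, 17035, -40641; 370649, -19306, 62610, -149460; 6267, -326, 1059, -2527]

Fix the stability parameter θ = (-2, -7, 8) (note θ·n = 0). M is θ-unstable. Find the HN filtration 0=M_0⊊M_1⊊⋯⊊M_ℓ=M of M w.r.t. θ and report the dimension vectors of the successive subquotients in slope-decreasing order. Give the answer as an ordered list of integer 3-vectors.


Barcode: M ≅ I[1,3]^2, I[2,3]^2. HN layers by μ_θ (3 steps, strictly decreasing):
  μ^(1)=8; μ^(2)=-9/2; μ^(3)=-7

((0, 0, 4); (2, 2, 0); (0, 2, 0))


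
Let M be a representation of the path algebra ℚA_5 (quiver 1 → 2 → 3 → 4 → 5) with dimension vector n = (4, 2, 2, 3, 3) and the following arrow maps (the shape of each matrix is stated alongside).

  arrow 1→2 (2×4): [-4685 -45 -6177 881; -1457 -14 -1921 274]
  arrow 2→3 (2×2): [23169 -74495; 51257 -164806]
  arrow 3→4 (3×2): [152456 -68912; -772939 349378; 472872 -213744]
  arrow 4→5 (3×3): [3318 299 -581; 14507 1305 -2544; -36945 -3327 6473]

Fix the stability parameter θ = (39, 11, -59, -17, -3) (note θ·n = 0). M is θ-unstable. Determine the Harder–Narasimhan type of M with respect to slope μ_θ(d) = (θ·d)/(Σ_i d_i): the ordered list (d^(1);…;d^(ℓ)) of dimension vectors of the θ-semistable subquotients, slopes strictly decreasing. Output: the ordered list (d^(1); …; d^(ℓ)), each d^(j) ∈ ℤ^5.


Via rank(M_{q-1}∘⋯∘M_p): M ≅ I[1,1]^2, I[1,3], I[1,5], I[4,5]^2.
μ_θ-semistable layers: μ^(1)=39; μ^(2)=-3; μ^(3)=-13/2; μ^(4)=-17

((2, 0, 0, 0, 0); (1, 1, 1, 0, 3); (1, 1, 1, 1, 0); (0, 0, 0, 2, 0))


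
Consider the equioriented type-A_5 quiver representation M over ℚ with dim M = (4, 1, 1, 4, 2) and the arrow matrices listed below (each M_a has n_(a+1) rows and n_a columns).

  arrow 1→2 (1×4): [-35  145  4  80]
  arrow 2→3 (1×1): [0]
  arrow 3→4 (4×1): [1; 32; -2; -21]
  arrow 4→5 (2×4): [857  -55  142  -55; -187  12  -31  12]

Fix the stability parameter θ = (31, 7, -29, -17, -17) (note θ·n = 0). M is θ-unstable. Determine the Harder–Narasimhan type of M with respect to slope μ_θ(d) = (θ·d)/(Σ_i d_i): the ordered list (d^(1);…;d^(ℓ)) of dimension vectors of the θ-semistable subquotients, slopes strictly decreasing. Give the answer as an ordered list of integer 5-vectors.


Interval decomposition of M: I[1,1]^3, I[1,2], I[3,5], I[4,4]^2, I[4,5].
HN type (ℓ=4): μ^(1)=31; μ^(2)=19; μ^(3)=-17; μ^(4)=-29

((3, 0, 0, 0, 0); (1, 1, 0, 0, 0); (0, 0, 0, 4, 2); (0, 0, 1, 0, 0))


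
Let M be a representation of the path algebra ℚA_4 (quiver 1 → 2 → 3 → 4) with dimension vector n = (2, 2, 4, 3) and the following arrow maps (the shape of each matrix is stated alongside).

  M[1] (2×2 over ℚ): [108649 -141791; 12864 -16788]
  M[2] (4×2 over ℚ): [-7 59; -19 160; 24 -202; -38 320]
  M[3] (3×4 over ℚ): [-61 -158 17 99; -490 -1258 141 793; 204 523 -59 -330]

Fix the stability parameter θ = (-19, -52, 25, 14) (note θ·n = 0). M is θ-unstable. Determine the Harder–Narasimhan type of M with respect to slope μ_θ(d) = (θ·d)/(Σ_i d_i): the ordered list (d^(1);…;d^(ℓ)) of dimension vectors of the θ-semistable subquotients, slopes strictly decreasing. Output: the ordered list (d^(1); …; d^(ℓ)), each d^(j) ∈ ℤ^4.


Barcode: M ≅ I[1,4]^2, I[3,3], I[3,4]. HN layers by μ_θ (3 steps, strictly decreasing):
  μ^(1)=25; μ^(2)=39/2; μ^(3)=-71/2

((0, 0, 1, 0); (0, 0, 3, 3); (2, 2, 0, 0))


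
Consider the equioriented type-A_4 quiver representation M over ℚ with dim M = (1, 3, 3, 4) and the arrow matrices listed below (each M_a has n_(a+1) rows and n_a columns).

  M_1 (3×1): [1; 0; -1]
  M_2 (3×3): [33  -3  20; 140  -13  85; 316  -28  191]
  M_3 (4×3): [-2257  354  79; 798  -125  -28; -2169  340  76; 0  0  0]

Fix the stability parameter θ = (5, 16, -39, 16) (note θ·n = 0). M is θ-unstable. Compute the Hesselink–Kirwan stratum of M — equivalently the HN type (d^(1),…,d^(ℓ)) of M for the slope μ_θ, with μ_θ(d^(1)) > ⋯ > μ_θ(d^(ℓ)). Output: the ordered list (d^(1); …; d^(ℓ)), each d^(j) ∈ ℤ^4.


Barcode: M ≅ I[1,4], I[2,4]^2, I[4,4]. HN layers by μ_θ (3 steps, strictly decreasing):
  μ^(1)=16; μ^(2)=-6; μ^(3)=-23/2

((0, 0, 0, 4); (1, 1, 1, 0); (0, 2, 2, 0))


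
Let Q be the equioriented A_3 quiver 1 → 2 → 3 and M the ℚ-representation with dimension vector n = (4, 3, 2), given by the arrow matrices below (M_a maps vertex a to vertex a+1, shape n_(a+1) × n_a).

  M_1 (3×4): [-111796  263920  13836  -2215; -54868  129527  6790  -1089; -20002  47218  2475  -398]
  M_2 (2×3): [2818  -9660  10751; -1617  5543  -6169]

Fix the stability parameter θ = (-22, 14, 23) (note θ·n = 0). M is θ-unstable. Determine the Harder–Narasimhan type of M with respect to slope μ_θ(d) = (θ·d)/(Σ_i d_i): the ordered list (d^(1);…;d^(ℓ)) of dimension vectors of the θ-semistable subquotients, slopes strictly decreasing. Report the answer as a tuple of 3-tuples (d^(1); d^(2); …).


Via rank(M_{q-1}∘⋯∘M_p): M ≅ I[1,1], I[1,2], I[1,3]^2.
μ_θ-semistable layers: μ^(1)=23; μ^(2)=14; μ^(3)=-22

((0, 0, 2); (0, 3, 0); (4, 0, 0))
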